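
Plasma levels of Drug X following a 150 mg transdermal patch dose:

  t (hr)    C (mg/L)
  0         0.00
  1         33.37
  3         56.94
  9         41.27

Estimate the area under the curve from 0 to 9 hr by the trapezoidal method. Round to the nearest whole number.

AUC = 402 mg/L·hr

Trapezoidal AUC_0→9:
  [0→1]: (0.00+33.37)/2 × 1 = 16.685
  [1→3]: (33.37+56.94)/2 × 2 = 90.31
  [3→9]: (56.94+41.27)/2 × 6 = 294.63
  Sum = 401.625 mg/L·hr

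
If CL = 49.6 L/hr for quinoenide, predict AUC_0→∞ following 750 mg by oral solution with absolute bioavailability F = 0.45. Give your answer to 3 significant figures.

AUC = 6.80 mg/L·hr

AUC_0→∞ = F × Dose / CL
        = 0.45 × 750 / 49.6 = 6.80444 mg/L·hr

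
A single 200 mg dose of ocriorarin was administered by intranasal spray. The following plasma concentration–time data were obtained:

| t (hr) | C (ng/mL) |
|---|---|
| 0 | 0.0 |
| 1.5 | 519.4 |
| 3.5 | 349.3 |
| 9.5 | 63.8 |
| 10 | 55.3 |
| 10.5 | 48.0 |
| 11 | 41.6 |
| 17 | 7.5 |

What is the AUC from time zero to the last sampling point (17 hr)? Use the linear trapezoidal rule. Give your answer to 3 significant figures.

AUC = 2720 ng/mL·hr

Trapezoidal AUC_0→17:
  [0→1.5]: (0.0+519.4)/2 × 1.5 = 389.55
  [1.5→3.5]: (519.4+349.3)/2 × 2 = 868.7
  [3.5→9.5]: (349.3+63.8)/2 × 6 = 1239.3
  [9.5→10]: (63.8+55.3)/2 × 0.5 = 29.775
  [10→10.5]: (55.3+48.0)/2 × 0.5 = 25.825
  [10.5→11]: (48.0+41.6)/2 × 0.5 = 22.4
  [11→17]: (41.6+7.5)/2 × 6 = 147.3
  Sum = 2722.85 ng/mL·hr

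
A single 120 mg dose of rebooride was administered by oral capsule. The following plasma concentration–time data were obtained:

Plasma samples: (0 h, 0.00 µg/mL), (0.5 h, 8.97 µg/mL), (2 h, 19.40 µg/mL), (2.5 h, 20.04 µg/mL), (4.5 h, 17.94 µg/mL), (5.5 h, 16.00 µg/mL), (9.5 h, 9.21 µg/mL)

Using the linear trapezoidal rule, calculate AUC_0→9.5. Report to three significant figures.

AUC = 139 µg/mL·h

Trapezoidal AUC_0→9.5:
  [0→0.5]: (0.00+8.97)/2 × 0.5 = 2.2425
  [0.5→2]: (8.97+19.40)/2 × 1.5 = 21.2775
  [2→2.5]: (19.40+20.04)/2 × 0.5 = 9.86
  [2.5→4.5]: (20.04+17.94)/2 × 2 = 37.98
  [4.5→5.5]: (17.94+16.00)/2 × 1 = 16.97
  [5.5→9.5]: (16.00+9.21)/2 × 4 = 50.42
  Sum = 138.75 µg/mL·h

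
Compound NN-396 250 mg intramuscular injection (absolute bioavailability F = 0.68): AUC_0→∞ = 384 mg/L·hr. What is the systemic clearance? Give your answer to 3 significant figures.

CL = 0.443 L/hr

CL = F × Dose / AUC_0→∞
   = 0.68 × 250 / 384 = 0.442708 L/hr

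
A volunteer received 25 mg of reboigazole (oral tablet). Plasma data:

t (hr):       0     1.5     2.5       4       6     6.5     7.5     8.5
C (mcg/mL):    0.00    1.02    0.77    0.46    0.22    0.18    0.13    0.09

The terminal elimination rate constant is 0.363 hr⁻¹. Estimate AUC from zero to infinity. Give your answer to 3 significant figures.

AUC = 3.88 mcg/mL·hr

Trapezoidal AUC_0→8.5:
  [0→1.5]: (0.00+1.02)/2 × 1.5 = 0.765
  [1.5→2.5]: (1.02+0.77)/2 × 1 = 0.895
  [2.5→4]: (0.77+0.46)/2 × 1.5 = 0.9225
  [4→6]: (0.46+0.22)/2 × 2 = 0.68
  [6→6.5]: (0.22+0.18)/2 × 0.5 = 0.1
  [6.5→7.5]: (0.18+0.13)/2 × 1 = 0.155
  [7.5→8.5]: (0.13+0.09)/2 × 1 = 0.11
  Sum = 3.6275 mcg/mL·hr
Extrapolated tail: C_last / k_e = 0.09 / 0.363 = 0.248
AUC_0→∞ = 3.6275 + 0.248 = 3.8755 mcg/mL·hr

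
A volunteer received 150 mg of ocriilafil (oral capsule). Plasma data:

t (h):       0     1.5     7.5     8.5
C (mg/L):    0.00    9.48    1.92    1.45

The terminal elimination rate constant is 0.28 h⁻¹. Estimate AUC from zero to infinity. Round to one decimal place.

AUC = 48.2 mg/L·h

Trapezoidal AUC_0→8.5:
  [0→1.5]: (0.00+9.48)/2 × 1.5 = 7.11
  [1.5→7.5]: (9.48+1.92)/2 × 6 = 34.2
  [7.5→8.5]: (1.92+1.45)/2 × 1 = 1.685
  Sum = 42.995 mg/L·h
Extrapolated tail: C_last / k_e = 1.45 / 0.28 = 5.179
AUC_0→∞ = 42.995 + 5.179 = 48.174 mg/L·h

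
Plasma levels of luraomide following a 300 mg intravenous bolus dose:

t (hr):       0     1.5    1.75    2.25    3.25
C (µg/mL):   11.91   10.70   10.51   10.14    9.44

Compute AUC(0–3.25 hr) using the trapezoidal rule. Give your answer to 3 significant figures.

AUC = 34.6 µg/mL·hr

Trapezoidal AUC_0→3.25:
  [0→1.5]: (11.91+10.70)/2 × 1.5 = 16.9575
  [1.5→1.75]: (10.70+10.51)/2 × 0.25 = 2.65125
  [1.75→2.25]: (10.51+10.14)/2 × 0.5 = 5.1625
  [2.25→3.25]: (10.14+9.44)/2 × 1 = 9.79
  Sum = 34.56125 µg/mL·hr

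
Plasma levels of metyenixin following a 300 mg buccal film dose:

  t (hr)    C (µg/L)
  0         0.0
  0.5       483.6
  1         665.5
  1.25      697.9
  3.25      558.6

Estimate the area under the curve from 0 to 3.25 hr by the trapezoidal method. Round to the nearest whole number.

Trapezoidal AUC_0→3.25:
  [0→0.5]: (0.0+483.6)/2 × 0.5 = 120.9
  [0.5→1]: (483.6+665.5)/2 × 0.5 = 287.275
  [1→1.25]: (665.5+697.9)/2 × 0.25 = 170.425
  [1.25→3.25]: (697.9+558.6)/2 × 2 = 1256.5
  Sum = 1835.1 µg/L·hr

AUC = 1835 µg/L·hr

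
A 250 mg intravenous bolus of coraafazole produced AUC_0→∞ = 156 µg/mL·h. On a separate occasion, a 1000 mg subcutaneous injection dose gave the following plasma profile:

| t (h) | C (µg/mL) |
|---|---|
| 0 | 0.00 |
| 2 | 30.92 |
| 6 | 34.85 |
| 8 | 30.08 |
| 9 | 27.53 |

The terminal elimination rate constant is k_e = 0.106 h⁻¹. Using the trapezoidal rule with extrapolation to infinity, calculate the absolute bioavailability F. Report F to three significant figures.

Trapezoidal AUC_0→9 (subcutaneous injection):
  [0→2]: (0.00+30.92)/2 × 2 = 30.92
  [2→6]: (30.92+34.85)/2 × 4 = 131.54
  [6→8]: (34.85+30.08)/2 × 2 = 64.93
  [8→9]: (30.08+27.53)/2 × 1 = 28.805
  Sum = 256.195 µg/mL·h
Tail: C_last/k_e = 27.53/0.106 = 259.717
AUC_0→∞ (subcutaneous injection) = 256.195 + 259.717 = 515.912 µg/mL·h
F = (AUC_ev/D_ev)/(AUC_iv/D_iv) = (515.912/1000)/(156/250) = 0.515912/0.624 = 0.8268

F = 0.827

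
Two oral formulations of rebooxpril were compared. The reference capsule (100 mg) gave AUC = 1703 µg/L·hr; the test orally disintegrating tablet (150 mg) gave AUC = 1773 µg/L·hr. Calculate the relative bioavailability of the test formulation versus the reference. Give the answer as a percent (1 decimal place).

F_rel = (AUC_test/D_test) / (AUC_ref/D_ref)
      = (1773/150) / (1703/100)
      = 11.82 / 17.03 = 0.6941 = 69.41%

F_rel = 69.4%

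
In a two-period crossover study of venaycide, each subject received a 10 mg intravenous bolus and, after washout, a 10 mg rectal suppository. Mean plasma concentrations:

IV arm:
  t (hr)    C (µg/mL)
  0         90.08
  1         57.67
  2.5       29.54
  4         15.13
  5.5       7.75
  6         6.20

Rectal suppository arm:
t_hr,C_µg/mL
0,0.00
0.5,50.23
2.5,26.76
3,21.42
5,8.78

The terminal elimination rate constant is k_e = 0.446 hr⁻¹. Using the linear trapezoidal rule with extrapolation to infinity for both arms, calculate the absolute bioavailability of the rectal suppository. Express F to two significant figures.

F = 0.73

Trapezoidal AUC_0→6 (IV):
  [0→1]: (90.08+57.67)/2 × 1 = 73.875
  [1→2.5]: (57.67+29.54)/2 × 1.5 = 65.4075
  [2.5→4]: (29.54+15.13)/2 × 1.5 = 33.5025
  [4→5.5]: (15.13+7.75)/2 × 1.5 = 17.16
  [5.5→6]: (7.75+6.20)/2 × 0.5 = 3.4875
  Sum = 193.4325 µg/mL·hr
IV tail: 6.20/0.446 = 13.901; AUC_iv,0→∞ = 193.4325 + 13.901 = 207.3335 µg/mL·hr
Trapezoidal AUC_0→5 (rectal suppository):
  [0→0.5]: (0.00+50.23)/2 × 0.5 = 12.5575
  [0.5→2.5]: (50.23+26.76)/2 × 2 = 76.99
  [2.5→3]: (26.76+21.42)/2 × 0.5 = 12.045
  [3→5]: (21.42+8.78)/2 × 2 = 30.2
  Sum = 131.7925 µg/mL·hr
rectal suppository tail: 8.78/0.446 = 19.686; AUC_ev,0→∞ = 131.7925 + 19.686 = 151.4785 µg/mL·hr
F = (AUC_ev/D_ev)/(AUC_iv/D_iv) = (151.4785/10)/(207.3335/10) = 15.14785/20.73335 = 0.7306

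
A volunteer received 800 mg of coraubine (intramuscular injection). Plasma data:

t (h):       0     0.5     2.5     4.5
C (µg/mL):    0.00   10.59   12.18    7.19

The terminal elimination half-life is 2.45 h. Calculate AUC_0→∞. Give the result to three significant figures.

Trapezoidal AUC_0→4.5:
  [0→0.5]: (0.00+10.59)/2 × 0.5 = 2.6475
  [0.5→2.5]: (10.59+12.18)/2 × 2 = 22.77
  [2.5→4.5]: (12.18+7.19)/2 × 2 = 19.37
  Sum = 44.7875 µg/mL·h
k_e = ln2 / t½ = 0.693147 / 2.45 = 0.2829 h^-1
Extrapolated tail: C_last / k_e = 7.19 / 0.2829 = 25.415
AUC_0→∞ = 44.7875 + 25.415 = 70.2025 µg/mL·h

AUC = 70.2 µg/mL·h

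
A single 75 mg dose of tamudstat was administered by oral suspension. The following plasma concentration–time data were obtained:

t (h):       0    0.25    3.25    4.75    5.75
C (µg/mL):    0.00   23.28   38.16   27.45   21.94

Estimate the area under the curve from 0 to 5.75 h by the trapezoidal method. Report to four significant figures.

Trapezoidal AUC_0→5.75:
  [0→0.25]: (0.00+23.28)/2 × 0.25 = 2.91
  [0.25→3.25]: (23.28+38.16)/2 × 3 = 92.16
  [3.25→4.75]: (38.16+27.45)/2 × 1.5 = 49.2075
  [4.75→5.75]: (27.45+21.94)/2 × 1 = 24.695
  Sum = 168.9725 µg/mL·h

AUC = 169.0 µg/mL·h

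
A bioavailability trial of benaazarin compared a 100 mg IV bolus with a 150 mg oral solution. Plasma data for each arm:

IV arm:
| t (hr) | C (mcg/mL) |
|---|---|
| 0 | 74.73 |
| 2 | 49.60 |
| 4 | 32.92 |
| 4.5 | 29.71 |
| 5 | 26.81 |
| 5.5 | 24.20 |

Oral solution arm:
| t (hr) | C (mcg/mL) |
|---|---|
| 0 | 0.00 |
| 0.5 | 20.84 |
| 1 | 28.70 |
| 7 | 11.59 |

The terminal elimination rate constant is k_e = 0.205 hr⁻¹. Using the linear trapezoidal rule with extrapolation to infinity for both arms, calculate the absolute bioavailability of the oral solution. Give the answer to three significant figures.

F = 0.354

Trapezoidal AUC_0→5.5 (IV):
  [0→2]: (74.73+49.60)/2 × 2 = 124.33
  [2→4]: (49.60+32.92)/2 × 2 = 82.52
  [4→4.5]: (32.92+29.71)/2 × 0.5 = 15.6575
  [4.5→5]: (29.71+26.81)/2 × 0.5 = 14.13
  [5→5.5]: (26.81+24.20)/2 × 0.5 = 12.7525
  Sum = 249.39 mcg/mL·hr
IV tail: 24.20/0.205 = 118.049; AUC_iv,0→∞ = 249.39 + 118.049 = 367.439 mcg/mL·hr
Trapezoidal AUC_0→7 (oral solution):
  [0→0.5]: (0.00+20.84)/2 × 0.5 = 5.21
  [0.5→1]: (20.84+28.70)/2 × 0.5 = 12.385
  [1→7]: (28.70+11.59)/2 × 6 = 120.87
  Sum = 138.465 mcg/mL·hr
oral solution tail: 11.59/0.205 = 56.537; AUC_ev,0→∞ = 138.465 + 56.537 = 195.002 mcg/mL·hr
F = (AUC_ev/D_ev)/(AUC_iv/D_iv) = (195.002/150)/(367.439/100) = 1.30001/3.67439 = 0.3538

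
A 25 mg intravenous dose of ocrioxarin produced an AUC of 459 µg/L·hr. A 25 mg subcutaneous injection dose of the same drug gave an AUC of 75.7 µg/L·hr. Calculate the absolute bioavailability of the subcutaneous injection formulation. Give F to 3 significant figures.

F = (AUC_ev / D_ev) / (AUC_iv / D_iv)
  = (75.7/25) / (459/25)
  = 3.028 / 18.36 = 0.1649

F = 0.165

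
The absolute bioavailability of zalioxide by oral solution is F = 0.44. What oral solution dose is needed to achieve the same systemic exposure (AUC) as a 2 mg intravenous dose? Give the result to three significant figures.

D_oral = 4.55 mg

For equal systemic exposure: F × D_ev = D_iv
D_ev = D_iv / F = 2 / 0.44 = 4.54545 mg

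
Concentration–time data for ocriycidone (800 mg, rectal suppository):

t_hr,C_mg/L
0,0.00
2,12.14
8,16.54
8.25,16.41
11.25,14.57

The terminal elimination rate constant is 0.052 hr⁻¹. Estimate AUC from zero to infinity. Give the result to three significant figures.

AUC = 429 mg/L·hr

Trapezoidal AUC_0→11.25:
  [0→2]: (0.00+12.14)/2 × 2 = 12.14
  [2→8]: (12.14+16.54)/2 × 6 = 86.04
  [8→8.25]: (16.54+16.41)/2 × 0.25 = 4.11875
  [8.25→11.25]: (16.41+14.57)/2 × 3 = 46.47
  Sum = 148.76875 mg/L·hr
Extrapolated tail: C_last / k_e = 14.57 / 0.052 = 280.192
AUC_0→∞ = 148.76875 + 280.192 = 428.96075 mg/L·hr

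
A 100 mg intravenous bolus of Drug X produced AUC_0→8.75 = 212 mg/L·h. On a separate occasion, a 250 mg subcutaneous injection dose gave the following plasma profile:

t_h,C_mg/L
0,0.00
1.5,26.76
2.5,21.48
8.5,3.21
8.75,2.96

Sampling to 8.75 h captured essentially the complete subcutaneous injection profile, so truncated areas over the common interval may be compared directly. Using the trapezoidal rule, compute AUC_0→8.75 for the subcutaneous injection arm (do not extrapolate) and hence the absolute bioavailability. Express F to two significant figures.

F = 0.22

Trapezoidal AUC_0→8.75 (subcutaneous injection):
  [0→1.5]: (0.00+26.76)/2 × 1.5 = 20.07
  [1.5→2.5]: (26.76+21.48)/2 × 1 = 24.12
  [2.5→8.5]: (21.48+3.21)/2 × 6 = 74.07
  [8.5→8.75]: (3.21+2.96)/2 × 0.25 = 0.77125
  Sum = 119.03125 mg/L·h
F = (AUC_ev/D_ev)/(AUC_iv/D_iv) = (119.03125/250)/(212/100) = 0.476125/2.12 = 0.2246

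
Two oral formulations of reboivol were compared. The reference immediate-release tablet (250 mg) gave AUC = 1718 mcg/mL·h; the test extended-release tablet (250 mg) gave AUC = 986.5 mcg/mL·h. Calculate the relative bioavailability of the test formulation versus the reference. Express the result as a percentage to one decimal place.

F_rel = (AUC_test/D_test) / (AUC_ref/D_ref)
      = (986.5/250) / (1718/250)
      = 3.946 / 6.872 = 0.5742 = 57.42%

F_rel = 57.4%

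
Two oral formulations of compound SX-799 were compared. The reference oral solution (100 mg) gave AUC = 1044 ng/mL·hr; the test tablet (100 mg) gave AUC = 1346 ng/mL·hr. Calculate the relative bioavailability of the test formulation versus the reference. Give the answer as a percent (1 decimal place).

F_rel = (AUC_test/D_test) / (AUC_ref/D_ref)
      = (1346/100) / (1044/100)
      = 13.46 / 10.44 = 1.2893 = 128.93%

F_rel = 128.9%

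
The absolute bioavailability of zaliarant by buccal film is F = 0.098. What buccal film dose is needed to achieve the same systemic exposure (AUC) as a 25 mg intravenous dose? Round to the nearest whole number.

D_buccal = 255 mg

For equal systemic exposure: F × D_ev = D_iv
D_ev = D_iv / F = 25 / 0.098 = 255.102 mg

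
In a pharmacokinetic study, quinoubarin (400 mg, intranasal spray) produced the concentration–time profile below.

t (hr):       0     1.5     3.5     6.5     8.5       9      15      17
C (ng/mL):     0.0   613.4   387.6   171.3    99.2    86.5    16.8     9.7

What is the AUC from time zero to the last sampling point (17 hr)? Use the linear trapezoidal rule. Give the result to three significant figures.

AUC = 2950 ng/mL·hr

Trapezoidal AUC_0→17:
  [0→1.5]: (0.0+613.4)/2 × 1.5 = 460.05
  [1.5→3.5]: (613.4+387.6)/2 × 2 = 1001.0
  [3.5→6.5]: (387.6+171.3)/2 × 3 = 838.35
  [6.5→8.5]: (171.3+99.2)/2 × 2 = 270.5
  [8.5→9]: (99.2+86.5)/2 × 0.5 = 46.425
  [9→15]: (86.5+16.8)/2 × 6 = 309.9
  [15→17]: (16.8+9.7)/2 × 2 = 26.5
  Sum = 2952.725 ng/mL·hr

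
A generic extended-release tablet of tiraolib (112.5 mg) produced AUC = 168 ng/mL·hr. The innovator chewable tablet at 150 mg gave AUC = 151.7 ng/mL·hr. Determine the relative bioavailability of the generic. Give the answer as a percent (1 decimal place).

F_rel = 147.7%

F_rel = (AUC_test/D_test) / (AUC_ref/D_ref)
      = (168/112.5) / (151.7/150)
      = 1.49333 / 1.01133 = 1.4766 = 147.66%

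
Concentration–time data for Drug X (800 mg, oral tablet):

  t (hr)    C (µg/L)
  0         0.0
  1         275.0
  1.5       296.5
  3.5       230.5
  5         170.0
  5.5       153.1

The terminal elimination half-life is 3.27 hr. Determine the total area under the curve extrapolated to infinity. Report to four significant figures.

Trapezoidal AUC_0→5.5:
  [0→1]: (0.0+275.0)/2 × 1 = 137.5
  [1→1.5]: (275.0+296.5)/2 × 0.5 = 142.875
  [1.5→3.5]: (296.5+230.5)/2 × 2 = 527.0
  [3.5→5]: (230.5+170.0)/2 × 1.5 = 300.375
  [5→5.5]: (170.0+153.1)/2 × 0.5 = 80.775
  Sum = 1188.525 µg/L·hr
k_e = ln2 / t½ = 0.693147 / 3.27 = 0.2120 hr^-1
Extrapolated tail: C_last / k_e = 153.1 / 0.212 = 722.170
AUC_0→∞ = 1188.525 + 722.170 = 1910.695 µg/L·hr

AUC = 1911 µg/L·hr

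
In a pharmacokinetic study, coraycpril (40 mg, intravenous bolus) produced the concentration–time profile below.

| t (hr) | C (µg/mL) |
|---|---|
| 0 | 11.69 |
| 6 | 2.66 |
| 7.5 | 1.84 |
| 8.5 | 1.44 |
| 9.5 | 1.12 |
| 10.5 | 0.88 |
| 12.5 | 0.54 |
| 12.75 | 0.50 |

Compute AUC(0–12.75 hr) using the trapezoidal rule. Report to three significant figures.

AUC = 51.9 µg/mL·hr

Trapezoidal AUC_0→12.75:
  [0→6]: (11.69+2.66)/2 × 6 = 43.05
  [6→7.5]: (2.66+1.84)/2 × 1.5 = 3.375
  [7.5→8.5]: (1.84+1.44)/2 × 1 = 1.64
  [8.5→9.5]: (1.44+1.12)/2 × 1 = 1.28
  [9.5→10.5]: (1.12+0.88)/2 × 1 = 1.0
  [10.5→12.5]: (0.88+0.54)/2 × 2 = 1.42
  [12.5→12.75]: (0.54+0.50)/2 × 0.25 = 0.13
  Sum = 51.895 µg/mL·hr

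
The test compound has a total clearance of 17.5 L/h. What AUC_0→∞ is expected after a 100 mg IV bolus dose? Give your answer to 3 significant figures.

AUC = 5.71 mg/L·h

AUC_0→∞ = Dose_iv / CL
        = 100 / 17.5 = 5.71429 mg/L·h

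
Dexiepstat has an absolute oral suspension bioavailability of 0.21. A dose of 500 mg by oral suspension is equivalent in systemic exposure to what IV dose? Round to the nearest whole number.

D_iv = 105 mg

Systemic exposure from an extravascular dose = F × D_ev, so the equivalent IV dose is F × D_ev.
D_iv = F × D_ev = 0.21 × 500 = 105 mg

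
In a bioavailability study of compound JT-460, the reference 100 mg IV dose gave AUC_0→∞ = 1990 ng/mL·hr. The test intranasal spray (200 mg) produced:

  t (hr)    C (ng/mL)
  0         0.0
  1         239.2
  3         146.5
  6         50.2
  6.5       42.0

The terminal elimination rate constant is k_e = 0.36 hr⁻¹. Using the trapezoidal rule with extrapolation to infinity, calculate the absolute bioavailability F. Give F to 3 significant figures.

F = 0.236

Trapezoidal AUC_0→6.5 (intranasal spray):
  [0→1]: (0.0+239.2)/2 × 1 = 119.6
  [1→3]: (239.2+146.5)/2 × 2 = 385.7
  [3→6]: (146.5+50.2)/2 × 3 = 295.05
  [6→6.5]: (50.2+42.0)/2 × 0.5 = 23.05
  Sum = 823.4 ng/mL·hr
Tail: C_last/k_e = 42.0/0.36 = 116.667
AUC_0→∞ (intranasal spray) = 823.4 + 116.667 = 940.067 ng/mL·hr
F = (AUC_ev/D_ev)/(AUC_iv/D_iv) = (940.067/200)/(1990/100) = 4.700335/19.9 = 0.2362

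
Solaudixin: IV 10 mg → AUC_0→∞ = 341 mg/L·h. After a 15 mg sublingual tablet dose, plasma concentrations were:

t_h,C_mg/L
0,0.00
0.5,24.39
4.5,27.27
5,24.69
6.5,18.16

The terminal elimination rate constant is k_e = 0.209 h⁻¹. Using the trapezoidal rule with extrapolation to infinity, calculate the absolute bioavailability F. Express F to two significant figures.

Trapezoidal AUC_0→6.5 (sublingual tablet):
  [0→0.5]: (0.00+24.39)/2 × 0.5 = 6.0975
  [0.5→4.5]: (24.39+27.27)/2 × 4 = 103.32
  [4.5→5]: (27.27+24.69)/2 × 0.5 = 12.99
  [5→6.5]: (24.69+18.16)/2 × 1.5 = 32.1375
  Sum = 154.545 mg/L·h
Tail: C_last/k_e = 18.16/0.209 = 86.890
AUC_0→∞ (sublingual tablet) = 154.545 + 86.890 = 241.435 mg/L·h
F = (AUC_ev/D_ev)/(AUC_iv/D_iv) = (241.435/15)/(341/10) = 16.0957/34.1 = 0.4720

F = 0.47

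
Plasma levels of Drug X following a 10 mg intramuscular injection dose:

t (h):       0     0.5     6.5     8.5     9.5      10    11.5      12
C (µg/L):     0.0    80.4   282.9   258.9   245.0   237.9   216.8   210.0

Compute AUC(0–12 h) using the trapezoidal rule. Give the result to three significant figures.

Trapezoidal AUC_0→12:
  [0→0.5]: (0.0+80.4)/2 × 0.5 = 20.1
  [0.5→6.5]: (80.4+282.9)/2 × 6 = 1089.9
  [6.5→8.5]: (282.9+258.9)/2 × 2 = 541.8
  [8.5→9.5]: (258.9+245.0)/2 × 1 = 251.95
  [9.5→10]: (245.0+237.9)/2 × 0.5 = 120.725
  [10→11.5]: (237.9+216.8)/2 × 1.5 = 341.025
  [11.5→12]: (216.8+210.0)/2 × 0.5 = 106.7
  Sum = 2472.2 µg/L·h

AUC = 2470 µg/L·h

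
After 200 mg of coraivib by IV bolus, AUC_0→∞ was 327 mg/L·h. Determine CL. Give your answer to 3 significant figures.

CL = 0.612 L/h

CL = Dose_iv / AUC_0→∞
   = 200 / 327 = 0.611621 L/h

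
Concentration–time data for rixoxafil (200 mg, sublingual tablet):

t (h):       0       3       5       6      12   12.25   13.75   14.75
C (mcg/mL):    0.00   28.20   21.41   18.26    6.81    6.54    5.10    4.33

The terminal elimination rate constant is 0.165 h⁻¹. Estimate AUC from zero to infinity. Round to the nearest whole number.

AUC = 228 mcg/mL·h

Trapezoidal AUC_0→14.75:
  [0→3]: (0.00+28.20)/2 × 3 = 42.3
  [3→5]: (28.20+21.41)/2 × 2 = 49.61
  [5→6]: (21.41+18.26)/2 × 1 = 19.835
  [6→12]: (18.26+6.81)/2 × 6 = 75.21
  [12→12.25]: (6.81+6.54)/2 × 0.25 = 1.66875
  [12.25→13.75]: (6.54+5.10)/2 × 1.5 = 8.73
  [13.75→14.75]: (5.10+4.33)/2 × 1 = 4.715
  Sum = 202.06875 mcg/mL·h
Extrapolated tail: C_last / k_e = 4.33 / 0.165 = 26.242
AUC_0→∞ = 202.06875 + 26.242 = 228.31075 mcg/mL·h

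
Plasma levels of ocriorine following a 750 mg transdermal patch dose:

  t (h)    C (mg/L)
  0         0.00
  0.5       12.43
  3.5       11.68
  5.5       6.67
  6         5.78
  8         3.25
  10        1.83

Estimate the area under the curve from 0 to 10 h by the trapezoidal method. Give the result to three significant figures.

AUC = 74.8 mg/L·h

Trapezoidal AUC_0→10:
  [0→0.5]: (0.00+12.43)/2 × 0.5 = 3.1075
  [0.5→3.5]: (12.43+11.68)/2 × 3 = 36.165
  [3.5→5.5]: (11.68+6.67)/2 × 2 = 18.35
  [5.5→6]: (6.67+5.78)/2 × 0.5 = 3.1125
  [6→8]: (5.78+3.25)/2 × 2 = 9.03
  [8→10]: (3.25+1.83)/2 × 2 = 5.08
  Sum = 74.845 mg/L·h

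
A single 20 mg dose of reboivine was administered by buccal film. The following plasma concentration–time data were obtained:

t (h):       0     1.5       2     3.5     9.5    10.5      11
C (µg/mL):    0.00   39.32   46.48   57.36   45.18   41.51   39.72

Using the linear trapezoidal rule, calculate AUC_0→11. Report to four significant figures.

AUC = 500.1 µg/mL·h

Trapezoidal AUC_0→11:
  [0→1.5]: (0.00+39.32)/2 × 1.5 = 29.49
  [1.5→2]: (39.32+46.48)/2 × 0.5 = 21.45
  [2→3.5]: (46.48+57.36)/2 × 1.5 = 77.88
  [3.5→9.5]: (57.36+45.18)/2 × 6 = 307.62
  [9.5→10.5]: (45.18+41.51)/2 × 1 = 43.345
  [10.5→11]: (41.51+39.72)/2 × 0.5 = 20.3075
  Sum = 500.0925 µg/mL·h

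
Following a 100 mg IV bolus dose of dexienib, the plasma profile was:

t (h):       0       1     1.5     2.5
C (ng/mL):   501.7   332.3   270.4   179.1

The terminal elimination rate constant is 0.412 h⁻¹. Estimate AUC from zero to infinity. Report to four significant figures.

Trapezoidal AUC_0→2.5:
  [0→1]: (501.7+332.3)/2 × 1 = 417.0
  [1→1.5]: (332.3+270.4)/2 × 0.5 = 150.675
  [1.5→2.5]: (270.4+179.1)/2 × 1 = 224.75
  Sum = 792.425 ng/mL·h
Extrapolated tail: C_last / k_e = 179.1 / 0.412 = 434.709
AUC_0→∞ = 792.425 + 434.709 = 1227.134 ng/mL·h

AUC = 1227 ng/mL·h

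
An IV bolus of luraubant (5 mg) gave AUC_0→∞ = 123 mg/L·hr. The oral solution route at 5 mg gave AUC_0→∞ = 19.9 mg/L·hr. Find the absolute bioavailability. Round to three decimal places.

F = 0.162

F = (AUC_ev / D_ev) / (AUC_iv / D_iv)
  = (19.9/5) / (123/5)
  = 3.98 / 24.6 = 0.1618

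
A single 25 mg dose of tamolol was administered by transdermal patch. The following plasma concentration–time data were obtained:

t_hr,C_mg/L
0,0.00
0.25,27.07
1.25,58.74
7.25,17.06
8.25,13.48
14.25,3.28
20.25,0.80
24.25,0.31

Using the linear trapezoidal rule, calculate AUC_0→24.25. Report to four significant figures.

Trapezoidal AUC_0→24.25:
  [0→0.25]: (0.00+27.07)/2 × 0.25 = 3.38375
  [0.25→1.25]: (27.07+58.74)/2 × 1 = 42.905
  [1.25→7.25]: (58.74+17.06)/2 × 6 = 227.4
  [7.25→8.25]: (17.06+13.48)/2 × 1 = 15.27
  [8.25→14.25]: (13.48+3.28)/2 × 6 = 50.28
  [14.25→20.25]: (3.28+0.80)/2 × 6 = 12.24
  [20.25→24.25]: (0.80+0.31)/2 × 4 = 2.22
  Sum = 353.69875 mg/L·hr

AUC = 353.7 mg/L·hr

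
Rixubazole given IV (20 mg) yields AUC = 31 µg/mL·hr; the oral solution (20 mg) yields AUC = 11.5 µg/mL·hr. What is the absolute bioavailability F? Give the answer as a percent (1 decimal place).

F = (AUC_ev / D_ev) / (AUC_iv / D_iv)
  = (11.5/20) / (31/20)
  = 0.575 / 1.55 = 0.3710
  = 37.10%

F = 37.1%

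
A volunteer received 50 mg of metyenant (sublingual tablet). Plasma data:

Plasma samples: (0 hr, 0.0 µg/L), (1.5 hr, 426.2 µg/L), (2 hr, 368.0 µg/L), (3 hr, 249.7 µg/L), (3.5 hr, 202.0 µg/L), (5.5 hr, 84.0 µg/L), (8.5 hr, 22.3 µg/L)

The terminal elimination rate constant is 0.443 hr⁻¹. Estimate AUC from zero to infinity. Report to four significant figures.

AUC = 1436 µg/L·hr

Trapezoidal AUC_0→8.5:
  [0→1.5]: (0.0+426.2)/2 × 1.5 = 319.65
  [1.5→2]: (426.2+368.0)/2 × 0.5 = 198.55
  [2→3]: (368.0+249.7)/2 × 1 = 308.85
  [3→3.5]: (249.7+202.0)/2 × 0.5 = 112.925
  [3.5→5.5]: (202.0+84.0)/2 × 2 = 286.0
  [5.5→8.5]: (84.0+22.3)/2 × 3 = 159.45
  Sum = 1385.425 µg/L·hr
Extrapolated tail: C_last / k_e = 22.3 / 0.443 = 50.339
AUC_0→∞ = 1385.425 + 50.339 = 1435.764 µg/L·hr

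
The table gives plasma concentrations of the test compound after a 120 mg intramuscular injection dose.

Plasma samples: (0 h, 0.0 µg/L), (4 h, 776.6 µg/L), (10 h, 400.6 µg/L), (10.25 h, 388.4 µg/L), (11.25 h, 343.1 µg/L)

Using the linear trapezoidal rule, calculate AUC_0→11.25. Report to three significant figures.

Trapezoidal AUC_0→11.25:
  [0→4]: (0.0+776.6)/2 × 4 = 1553.2
  [4→10]: (776.6+400.6)/2 × 6 = 3531.6
  [10→10.25]: (400.6+388.4)/2 × 0.25 = 98.625
  [10.25→11.25]: (388.4+343.1)/2 × 1 = 365.75
  Sum = 5549.175 µg/L·h

AUC = 5550 µg/L·h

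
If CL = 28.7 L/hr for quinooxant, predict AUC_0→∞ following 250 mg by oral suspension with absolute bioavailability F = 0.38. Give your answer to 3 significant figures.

AUC = 3.31 mg/L·hr

AUC_0→∞ = F × Dose / CL
        = 0.38 × 250 / 28.7 = 3.3101 mg/L·hr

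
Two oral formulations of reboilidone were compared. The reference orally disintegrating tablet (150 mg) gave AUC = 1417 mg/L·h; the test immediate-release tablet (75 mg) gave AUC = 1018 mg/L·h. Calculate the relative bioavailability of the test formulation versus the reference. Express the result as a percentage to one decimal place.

F_rel = (AUC_test/D_test) / (AUC_ref/D_ref)
      = (1018/75) / (1417/150)
      = 13.5733 / 9.44667 = 1.4368 = 143.68%

F_rel = 143.7%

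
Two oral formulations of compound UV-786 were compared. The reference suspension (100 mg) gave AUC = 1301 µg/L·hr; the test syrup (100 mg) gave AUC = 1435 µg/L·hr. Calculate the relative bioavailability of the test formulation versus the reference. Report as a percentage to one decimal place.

F_rel = (AUC_test/D_test) / (AUC_ref/D_ref)
      = (1435/100) / (1301/100)
      = 14.35 / 13.01 = 1.1030 = 110.30%

F_rel = 110.3%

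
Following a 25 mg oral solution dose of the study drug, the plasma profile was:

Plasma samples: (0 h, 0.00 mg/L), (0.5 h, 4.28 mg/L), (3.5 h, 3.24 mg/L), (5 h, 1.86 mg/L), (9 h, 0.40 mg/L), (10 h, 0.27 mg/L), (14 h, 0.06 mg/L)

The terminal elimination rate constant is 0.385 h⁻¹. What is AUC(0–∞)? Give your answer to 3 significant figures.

Trapezoidal AUC_0→14:
  [0→0.5]: (0.00+4.28)/2 × 0.5 = 1.07
  [0.5→3.5]: (4.28+3.24)/2 × 3 = 11.28
  [3.5→5]: (3.24+1.86)/2 × 1.5 = 3.825
  [5→9]: (1.86+0.40)/2 × 4 = 4.52
  [9→10]: (0.40+0.27)/2 × 1 = 0.335
  [10→14]: (0.27+0.06)/2 × 4 = 0.66
  Sum = 21.69 mg/L·h
Extrapolated tail: C_last / k_e = 0.06 / 0.385 = 0.156
AUC_0→∞ = 21.69 + 0.156 = 21.846 mg/L·h

AUC = 21.8 mg/L·h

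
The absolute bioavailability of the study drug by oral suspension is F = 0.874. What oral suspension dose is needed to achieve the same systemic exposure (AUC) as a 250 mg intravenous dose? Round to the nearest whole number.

For equal systemic exposure: F × D_ev = D_iv
D_ev = D_iv / F = 250 / 0.874 = 286.041 mg

D_oral = 286 mg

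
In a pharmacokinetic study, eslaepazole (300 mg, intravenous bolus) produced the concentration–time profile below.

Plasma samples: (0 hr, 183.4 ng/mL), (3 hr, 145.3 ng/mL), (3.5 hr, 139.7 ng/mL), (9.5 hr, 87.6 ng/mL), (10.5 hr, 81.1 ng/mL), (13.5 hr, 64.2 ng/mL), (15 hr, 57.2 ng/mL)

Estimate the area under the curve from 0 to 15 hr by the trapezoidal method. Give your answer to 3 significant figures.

AUC = 1640 ng/mL·hr

Trapezoidal AUC_0→15:
  [0→3]: (183.4+145.3)/2 × 3 = 493.05
  [3→3.5]: (145.3+139.7)/2 × 0.5 = 71.25
  [3.5→9.5]: (139.7+87.6)/2 × 6 = 681.9
  [9.5→10.5]: (87.6+81.1)/2 × 1 = 84.35
  [10.5→13.5]: (81.1+64.2)/2 × 3 = 217.95
  [13.5→15]: (64.2+57.2)/2 × 1.5 = 91.05
  Sum = 1639.55 ng/mL·hr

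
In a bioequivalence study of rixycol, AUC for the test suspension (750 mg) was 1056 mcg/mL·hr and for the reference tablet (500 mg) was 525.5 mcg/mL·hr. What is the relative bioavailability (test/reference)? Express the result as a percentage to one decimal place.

F_rel = 134.0%

F_rel = (AUC_test/D_test) / (AUC_ref/D_ref)
      = (1056/750) / (525.5/500)
      = 1.408 / 1.051 = 1.3397 = 133.97%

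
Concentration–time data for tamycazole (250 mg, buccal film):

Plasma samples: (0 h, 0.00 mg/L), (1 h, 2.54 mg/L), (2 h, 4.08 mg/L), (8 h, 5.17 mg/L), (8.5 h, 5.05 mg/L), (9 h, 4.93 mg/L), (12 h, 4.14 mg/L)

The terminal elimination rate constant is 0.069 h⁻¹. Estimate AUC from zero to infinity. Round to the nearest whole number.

Trapezoidal AUC_0→12:
  [0→1]: (0.00+2.54)/2 × 1 = 1.27
  [1→2]: (2.54+4.08)/2 × 1 = 3.31
  [2→8]: (4.08+5.17)/2 × 6 = 27.75
  [8→8.5]: (5.17+5.05)/2 × 0.5 = 2.555
  [8.5→9]: (5.05+4.93)/2 × 0.5 = 2.495
  [9→12]: (4.93+4.14)/2 × 3 = 13.605
  Sum = 50.985 mg/L·h
Extrapolated tail: C_last / k_e = 4.14 / 0.069 = 60.000
AUC_0→∞ = 50.985 + 60.000 = 110.985 mg/L·h

AUC = 111 mg/L·h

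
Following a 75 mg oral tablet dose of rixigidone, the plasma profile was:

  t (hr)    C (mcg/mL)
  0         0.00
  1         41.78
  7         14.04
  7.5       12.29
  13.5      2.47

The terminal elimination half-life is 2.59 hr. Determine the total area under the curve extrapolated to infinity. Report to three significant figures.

AUC = 248 mcg/mL·hr

Trapezoidal AUC_0→13.5:
  [0→1]: (0.00+41.78)/2 × 1 = 20.89
  [1→7]: (41.78+14.04)/2 × 6 = 167.46
  [7→7.5]: (14.04+12.29)/2 × 0.5 = 6.5825
  [7.5→13.5]: (12.29+2.47)/2 × 6 = 44.28
  Sum = 239.2125 mcg/mL·hr
k_e = ln2 / t½ = 0.693147 / 2.59 = 0.2676 hr^-1
Extrapolated tail: C_last / k_e = 2.47 / 0.2676 = 9.230
AUC_0→∞ = 239.2125 + 9.230 = 248.4425 mcg/mL·hr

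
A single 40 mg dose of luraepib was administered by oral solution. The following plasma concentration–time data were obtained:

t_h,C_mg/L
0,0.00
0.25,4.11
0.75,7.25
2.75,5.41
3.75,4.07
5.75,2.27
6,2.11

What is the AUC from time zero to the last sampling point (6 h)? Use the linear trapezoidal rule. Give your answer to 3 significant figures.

AUC = 27.6 mg/L·h

Trapezoidal AUC_0→6:
  [0→0.25]: (0.00+4.11)/2 × 0.25 = 0.51375
  [0.25→0.75]: (4.11+7.25)/2 × 0.5 = 2.84
  [0.75→2.75]: (7.25+5.41)/2 × 2 = 12.66
  [2.75→3.75]: (5.41+4.07)/2 × 1 = 4.74
  [3.75→5.75]: (4.07+2.27)/2 × 2 = 6.34
  [5.75→6]: (2.27+2.11)/2 × 0.25 = 0.5475
  Sum = 27.64125 mg/L·h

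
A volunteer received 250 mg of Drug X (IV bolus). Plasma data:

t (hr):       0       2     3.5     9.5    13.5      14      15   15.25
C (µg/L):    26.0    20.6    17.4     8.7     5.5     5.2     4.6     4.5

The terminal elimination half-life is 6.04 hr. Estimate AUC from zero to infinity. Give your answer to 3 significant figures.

Trapezoidal AUC_0→15.25:
  [0→2]: (26.0+20.6)/2 × 2 = 46.6
  [2→3.5]: (20.6+17.4)/2 × 1.5 = 28.5
  [3.5→9.5]: (17.4+8.7)/2 × 6 = 78.3
  [9.5→13.5]: (8.7+5.5)/2 × 4 = 28.4
  [13.5→14]: (5.5+5.2)/2 × 0.5 = 2.675
  [14→15]: (5.2+4.6)/2 × 1 = 4.9
  [15→15.25]: (4.6+4.5)/2 × 0.25 = 1.1375
  Sum = 190.5125 µg/L·hr
k_e = ln2 / t½ = 0.693147 / 6.04 = 0.1148 hr^-1
Extrapolated tail: C_last / k_e = 4.5 / 0.1148 = 39.199
AUC_0→∞ = 190.5125 + 39.199 = 229.7115 µg/L·hr

AUC = 230 µg/L·hr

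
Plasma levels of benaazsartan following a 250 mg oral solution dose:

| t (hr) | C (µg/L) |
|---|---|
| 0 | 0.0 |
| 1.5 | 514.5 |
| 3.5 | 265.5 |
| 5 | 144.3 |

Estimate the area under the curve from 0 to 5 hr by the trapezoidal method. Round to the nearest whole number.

AUC = 1473 µg/L·hr

Trapezoidal AUC_0→5:
  [0→1.5]: (0.0+514.5)/2 × 1.5 = 385.875
  [1.5→3.5]: (514.5+265.5)/2 × 2 = 780.0
  [3.5→5]: (265.5+144.3)/2 × 1.5 = 307.35
  Sum = 1473.225 µg/L·hr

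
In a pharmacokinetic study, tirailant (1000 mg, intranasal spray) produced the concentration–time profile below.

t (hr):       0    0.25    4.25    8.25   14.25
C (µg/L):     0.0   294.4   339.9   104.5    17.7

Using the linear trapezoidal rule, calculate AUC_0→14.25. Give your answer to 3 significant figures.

AUC = 2560 µg/L·hr

Trapezoidal AUC_0→14.25:
  [0→0.25]: (0.0+294.4)/2 × 0.25 = 36.8
  [0.25→4.25]: (294.4+339.9)/2 × 4 = 1268.6
  [4.25→8.25]: (339.9+104.5)/2 × 4 = 888.8
  [8.25→14.25]: (104.5+17.7)/2 × 6 = 366.6
  Sum = 2560.8 µg/L·hr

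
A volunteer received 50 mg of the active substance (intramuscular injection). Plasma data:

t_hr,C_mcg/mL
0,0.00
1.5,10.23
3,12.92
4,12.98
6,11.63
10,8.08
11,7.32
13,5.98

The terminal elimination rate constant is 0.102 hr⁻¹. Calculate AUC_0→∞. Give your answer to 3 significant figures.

AUC = 182 mcg/mL·hr

Trapezoidal AUC_0→13:
  [0→1.5]: (0.00+10.23)/2 × 1.5 = 7.6725
  [1.5→3]: (10.23+12.92)/2 × 1.5 = 17.3625
  [3→4]: (12.92+12.98)/2 × 1 = 12.95
  [4→6]: (12.98+11.63)/2 × 2 = 24.61
  [6→10]: (11.63+8.08)/2 × 4 = 39.42
  [10→11]: (8.08+7.32)/2 × 1 = 7.7
  [11→13]: (7.32+5.98)/2 × 2 = 13.3
  Sum = 123.015 mcg/mL·hr
Extrapolated tail: C_last / k_e = 5.98 / 0.102 = 58.627
AUC_0→∞ = 123.015 + 58.627 = 181.642 mcg/mL·hr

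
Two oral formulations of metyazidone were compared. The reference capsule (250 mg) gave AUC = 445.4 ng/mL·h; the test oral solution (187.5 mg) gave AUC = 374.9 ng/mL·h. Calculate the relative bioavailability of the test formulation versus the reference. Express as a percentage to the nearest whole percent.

F_rel = 112%

F_rel = (AUC_test/D_test) / (AUC_ref/D_ref)
      = (374.9/187.5) / (445.4/250)
      = 1.99947 / 1.7816 = 1.1223 = 112.23%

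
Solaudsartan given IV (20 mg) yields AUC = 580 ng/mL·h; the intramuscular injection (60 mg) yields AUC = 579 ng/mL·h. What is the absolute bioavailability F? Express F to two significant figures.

F = 0.33

F = (AUC_ev / D_ev) / (AUC_iv / D_iv)
  = (579/60) / (580/20)
  = 9.65 / 29 = 0.3328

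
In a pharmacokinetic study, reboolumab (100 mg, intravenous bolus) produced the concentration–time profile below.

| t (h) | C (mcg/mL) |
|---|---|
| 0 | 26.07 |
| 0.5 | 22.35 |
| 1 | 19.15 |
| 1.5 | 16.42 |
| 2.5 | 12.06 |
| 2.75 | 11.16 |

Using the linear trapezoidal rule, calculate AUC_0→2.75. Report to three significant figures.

AUC = 48.5 mcg/mL·h

Trapezoidal AUC_0→2.75:
  [0→0.5]: (26.07+22.35)/2 × 0.5 = 12.105
  [0.5→1]: (22.35+19.15)/2 × 0.5 = 10.375
  [1→1.5]: (19.15+16.42)/2 × 0.5 = 8.8925
  [1.5→2.5]: (16.42+12.06)/2 × 1 = 14.24
  [2.5→2.75]: (12.06+11.16)/2 × 0.25 = 2.9025
  Sum = 48.515 mcg/mL·h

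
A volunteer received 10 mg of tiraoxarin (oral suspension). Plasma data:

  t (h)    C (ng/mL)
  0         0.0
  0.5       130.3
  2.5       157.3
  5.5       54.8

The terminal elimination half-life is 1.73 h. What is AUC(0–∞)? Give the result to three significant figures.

AUC = 775 ng/mL·h

Trapezoidal AUC_0→5.5:
  [0→0.5]: (0.0+130.3)/2 × 0.5 = 32.575
  [0.5→2.5]: (130.3+157.3)/2 × 2 = 287.6
  [2.5→5.5]: (157.3+54.8)/2 × 3 = 318.15
  Sum = 638.325 ng/mL·h
k_e = ln2 / t½ = 0.693147 / 1.73 = 0.4007 h^-1
Extrapolated tail: C_last / k_e = 54.8 / 0.4007 = 136.761
AUC_0→∞ = 638.325 + 136.761 = 775.086 ng/mL·h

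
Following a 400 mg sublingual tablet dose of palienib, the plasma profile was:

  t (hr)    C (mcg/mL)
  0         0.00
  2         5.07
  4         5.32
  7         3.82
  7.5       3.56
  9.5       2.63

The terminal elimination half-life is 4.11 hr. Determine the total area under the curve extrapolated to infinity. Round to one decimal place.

AUC = 52.8 mcg/mL·hr

Trapezoidal AUC_0→9.5:
  [0→2]: (0.00+5.07)/2 × 2 = 5.07
  [2→4]: (5.07+5.32)/2 × 2 = 10.39
  [4→7]: (5.32+3.82)/2 × 3 = 13.71
  [7→7.5]: (3.82+3.56)/2 × 0.5 = 1.845
  [7.5→9.5]: (3.56+2.63)/2 × 2 = 6.19
  Sum = 37.205 mcg/mL·hr
k_e = ln2 / t½ = 0.693147 / 4.11 = 0.1686 hr^-1
Extrapolated tail: C_last / k_e = 2.63 / 0.1686 = 15.599
AUC_0→∞ = 37.205 + 15.599 = 52.804 mcg/mL·hr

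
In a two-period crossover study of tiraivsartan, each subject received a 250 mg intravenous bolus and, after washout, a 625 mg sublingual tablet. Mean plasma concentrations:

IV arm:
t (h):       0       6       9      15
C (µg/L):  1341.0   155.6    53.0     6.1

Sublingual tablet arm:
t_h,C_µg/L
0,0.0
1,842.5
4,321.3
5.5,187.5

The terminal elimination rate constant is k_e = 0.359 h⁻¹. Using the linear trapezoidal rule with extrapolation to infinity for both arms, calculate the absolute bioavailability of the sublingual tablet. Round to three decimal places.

Trapezoidal AUC_0→15 (IV):
  [0→6]: (1341.0+155.6)/2 × 6 = 4489.8
  [6→9]: (155.6+53.0)/2 × 3 = 312.9
  [9→15]: (53.0+6.1)/2 × 6 = 177.3
  Sum = 4980.0 µg/L·h
IV tail: 6.1/0.359 = 16.992; AUC_iv,0→∞ = 4980.0 + 16.992 = 4996.992 µg/L·h
Trapezoidal AUC_0→5.5 (sublingual tablet):
  [0→1]: (0.0+842.5)/2 × 1 = 421.25
  [1→4]: (842.5+321.3)/2 × 3 = 1745.7
  [4→5.5]: (321.3+187.5)/2 × 1.5 = 381.6
  Sum = 2548.55 µg/L·h
sublingual tablet tail: 187.5/0.359 = 522.284; AUC_ev,0→∞ = 2548.55 + 522.284 = 3070.834 µg/L·h
F = (AUC_ev/D_ev)/(AUC_iv/D_iv) = (3070.834/625)/(4996.992/250) = 4.9133344/19.987968 = 0.2458

F = 0.246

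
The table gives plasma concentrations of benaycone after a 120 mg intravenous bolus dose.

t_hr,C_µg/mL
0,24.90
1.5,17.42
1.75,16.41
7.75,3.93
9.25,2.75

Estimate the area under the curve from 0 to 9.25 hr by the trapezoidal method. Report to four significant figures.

Trapezoidal AUC_0→9.25:
  [0→1.5]: (24.90+17.42)/2 × 1.5 = 31.74
  [1.5→1.75]: (17.42+16.41)/2 × 0.25 = 4.22875
  [1.75→7.75]: (16.41+3.93)/2 × 6 = 61.02
  [7.75→9.25]: (3.93+2.75)/2 × 1.5 = 5.01
  Sum = 101.99875 µg/mL·hr

AUC = 102.0 µg/mL·hr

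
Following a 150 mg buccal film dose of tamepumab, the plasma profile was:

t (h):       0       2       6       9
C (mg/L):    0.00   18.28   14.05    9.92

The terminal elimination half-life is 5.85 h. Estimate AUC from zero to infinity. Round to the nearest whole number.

Trapezoidal AUC_0→9:
  [0→2]: (0.00+18.28)/2 × 2 = 18.28
  [2→6]: (18.28+14.05)/2 × 4 = 64.66
  [6→9]: (14.05+9.92)/2 × 3 = 35.955
  Sum = 118.895 mg/L·h
k_e = ln2 / t½ = 0.693147 / 5.85 = 0.1185 h^-1
Extrapolated tail: C_last / k_e = 9.92 / 0.1185 = 83.713
AUC_0→∞ = 118.895 + 83.713 = 202.608 mg/L·h

AUC = 203 mg/L·h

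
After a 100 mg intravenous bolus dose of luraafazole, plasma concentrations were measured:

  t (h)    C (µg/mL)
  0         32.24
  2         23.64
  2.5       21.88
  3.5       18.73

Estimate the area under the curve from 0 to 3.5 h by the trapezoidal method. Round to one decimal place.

Trapezoidal AUC_0→3.5:
  [0→2]: (32.24+23.64)/2 × 2 = 55.88
  [2→2.5]: (23.64+21.88)/2 × 0.5 = 11.38
  [2.5→3.5]: (21.88+18.73)/2 × 1 = 20.305
  Sum = 87.565 µg/mL·h

AUC = 87.6 µg/mL·h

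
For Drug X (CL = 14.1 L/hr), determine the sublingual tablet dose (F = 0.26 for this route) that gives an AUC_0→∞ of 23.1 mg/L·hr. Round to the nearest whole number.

Dose = 1253 mg

Dose = CL × AUC_0→∞ / F
     = 14.1 × 23.1 / 0.26 = 1252.73 mg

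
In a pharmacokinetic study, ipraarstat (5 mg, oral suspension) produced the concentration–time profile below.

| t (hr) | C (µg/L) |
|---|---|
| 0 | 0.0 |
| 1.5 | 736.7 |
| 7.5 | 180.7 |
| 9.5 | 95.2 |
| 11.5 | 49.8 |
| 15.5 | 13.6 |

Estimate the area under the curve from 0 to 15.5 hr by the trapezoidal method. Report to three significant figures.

AUC = 3850 µg/L·hr

Trapezoidal AUC_0→15.5:
  [0→1.5]: (0.0+736.7)/2 × 1.5 = 552.525
  [1.5→7.5]: (736.7+180.7)/2 × 6 = 2752.2
  [7.5→9.5]: (180.7+95.2)/2 × 2 = 275.9
  [9.5→11.5]: (95.2+49.8)/2 × 2 = 145.0
  [11.5→15.5]: (49.8+13.6)/2 × 4 = 126.8
  Sum = 3852.425 µg/L·hr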